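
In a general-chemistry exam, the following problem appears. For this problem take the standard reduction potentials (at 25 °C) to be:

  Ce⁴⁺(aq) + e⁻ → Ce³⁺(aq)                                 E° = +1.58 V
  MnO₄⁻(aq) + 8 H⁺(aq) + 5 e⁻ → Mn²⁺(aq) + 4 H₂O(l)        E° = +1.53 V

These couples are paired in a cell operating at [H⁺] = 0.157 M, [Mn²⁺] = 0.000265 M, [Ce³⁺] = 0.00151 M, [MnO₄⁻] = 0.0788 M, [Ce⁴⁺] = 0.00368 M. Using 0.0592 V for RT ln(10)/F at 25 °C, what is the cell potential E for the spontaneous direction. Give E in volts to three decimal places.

+0.120 V

Ce⁴⁺/Ce³⁺ is the cathode (higher E°), MnO₄⁻/Mn²⁺ the anode: E°cell = +1.58 − (+1.53) = +0.05 V, n = 5.
Overall: 5 Ce⁴⁺(aq) + Mn²⁺(aq) + 4 H₂O(l) → 5 Ce³⁺(aq) + MnO₄⁻(aq) + 8 H⁺(aq)
Q = [Ce³⁺]^5·[MnO₄⁻]·[H⁺]^8 / ([Ce⁴⁺]^5·[Mn²⁺]); log Q = -5.894.
E = E° − (0.0592/n) log Q = +0.05 − (0.0592/5)(-5.894) = +0.120 V.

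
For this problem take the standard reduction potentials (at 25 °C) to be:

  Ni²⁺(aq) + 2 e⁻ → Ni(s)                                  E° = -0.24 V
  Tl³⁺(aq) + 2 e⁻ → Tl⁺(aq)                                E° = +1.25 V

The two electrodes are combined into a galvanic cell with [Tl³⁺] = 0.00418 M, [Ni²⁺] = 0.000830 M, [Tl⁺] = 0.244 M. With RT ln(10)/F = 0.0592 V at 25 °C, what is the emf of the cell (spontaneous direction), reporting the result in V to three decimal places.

Tl³⁺/Tl⁺ is the cathode (higher E°), Ni²⁺/Ni the anode: E°cell = +1.25 − (-0.24) = +1.49 V, n = 2.
Overall: Tl³⁺(aq) + Ni(s) → Tl⁺(aq) + Ni²⁺(aq)
Q = [Tl⁺]·[Ni²⁺] / ([Tl³⁺]); log Q = -1.315.
E = E° − (0.0592/n) log Q = +1.49 − (0.0592/2)(-1.315) = +1.529 V.

+1.529 V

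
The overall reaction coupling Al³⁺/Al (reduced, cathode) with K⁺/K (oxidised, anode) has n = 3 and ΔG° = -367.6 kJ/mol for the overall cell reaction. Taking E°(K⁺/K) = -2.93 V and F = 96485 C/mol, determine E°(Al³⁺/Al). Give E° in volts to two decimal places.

E°cell = −ΔG°/(nF) = −(-367.6×10³)/((3)(96485)) = +1.270 V.
Since Al³⁺/Al is the cathode and K⁺/K the anode, E°cell = E°(Al³⁺/Al) − E°(K⁺/K).
So E°(Al³⁺/Al) = E°cell + E°(K⁺/K) = +1.270 + (-2.93) = -1.66 V.

-1.66 V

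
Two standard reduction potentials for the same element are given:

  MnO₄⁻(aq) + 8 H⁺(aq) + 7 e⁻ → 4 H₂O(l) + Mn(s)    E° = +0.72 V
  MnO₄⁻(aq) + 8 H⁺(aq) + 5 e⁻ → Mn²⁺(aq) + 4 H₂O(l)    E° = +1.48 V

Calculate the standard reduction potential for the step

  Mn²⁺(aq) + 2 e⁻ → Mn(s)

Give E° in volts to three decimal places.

Sequential free energies add, so n₃E°₃ = n₁E°₁ + n₂E°₂.
With n₃ = 7, and the known step contributing 5×(+1.48) V, the unknown satisfies 2·E° = 7×(+0.72) − 5×(+1.48) = -2.360.
E° = -2.360 / 2 = -1.180 V.

-1.180 V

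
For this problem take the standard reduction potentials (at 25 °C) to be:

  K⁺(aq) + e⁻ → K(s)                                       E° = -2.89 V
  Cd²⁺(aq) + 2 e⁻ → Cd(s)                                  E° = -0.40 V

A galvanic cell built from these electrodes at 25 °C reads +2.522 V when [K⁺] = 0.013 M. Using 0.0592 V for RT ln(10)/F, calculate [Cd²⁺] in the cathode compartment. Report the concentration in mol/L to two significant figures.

Cd²⁺/Cd is the cathode, K⁺/K the anode: E°cell = +2.49 V, n = 2.
Overall reaction: Cd²⁺(aq) + 2 K(s) → Cd(s) + 2 K⁺(aq); Q = [K⁺]^2/[Cd²⁺]^1.
From E = E° − (0.0592/n) log Q: log Q = (E° − E)·n/0.0592 = (+2.49 − (+2.522))·2/0.0592 = -1.0811.
So 1·log[Cd²⁺] = 2·log(0.013) − log Q = -3.7721 − (-1.0811) = -2.6910; [Cd²⁺] = 10^(-2.6910) ≈ 0.0020 M.

0.0020 M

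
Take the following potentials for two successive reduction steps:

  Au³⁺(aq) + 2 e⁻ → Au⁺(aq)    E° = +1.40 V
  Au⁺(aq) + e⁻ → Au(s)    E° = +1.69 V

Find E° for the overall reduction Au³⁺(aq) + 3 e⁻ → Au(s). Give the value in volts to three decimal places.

Standard free energies of sequential steps add: ΔG°₃ = ΔG°₁ + ΔG°₂, so n₃E°₃ = n₁E°₁ + n₂E°₂.
E°₃ = (2×+1.40 + 1×+1.69) / 3 = (+4.490) / 3 = +1.497 V.
Simply averaging or adding the two E° values would be wrong; the electron-weighted sum is required.

+1.497 V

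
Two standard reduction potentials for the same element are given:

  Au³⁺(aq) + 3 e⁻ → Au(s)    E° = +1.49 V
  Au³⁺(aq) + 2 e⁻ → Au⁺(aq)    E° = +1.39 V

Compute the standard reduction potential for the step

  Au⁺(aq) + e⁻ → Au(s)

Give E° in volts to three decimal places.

Sequential free energies add, so n₃E°₃ = n₁E°₁ + n₂E°₂.
With n₃ = 3, and the known step contributing 2×(+1.39) V, the unknown satisfies 1·E° = 3×(+1.49) − 2×(+1.39) = +1.690.
E° = +1.690 / 1 = +1.690 V.

+1.690 V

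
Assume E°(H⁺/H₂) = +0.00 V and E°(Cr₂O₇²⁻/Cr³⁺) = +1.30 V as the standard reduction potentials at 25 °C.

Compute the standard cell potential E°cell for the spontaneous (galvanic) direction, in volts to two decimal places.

The Cr₂O₇²⁻/Cr³⁺ couple has the higher reduction potential, so it is the cathode; H⁺/H₂ is oxidised at the anode.
E°cell = E°(cathode) − E°(anode) = (+1.30) − (+0.00) = +1.30 V.
Since E°cell > 0, the reaction is spontaneous under standard conditions.

+1.30 V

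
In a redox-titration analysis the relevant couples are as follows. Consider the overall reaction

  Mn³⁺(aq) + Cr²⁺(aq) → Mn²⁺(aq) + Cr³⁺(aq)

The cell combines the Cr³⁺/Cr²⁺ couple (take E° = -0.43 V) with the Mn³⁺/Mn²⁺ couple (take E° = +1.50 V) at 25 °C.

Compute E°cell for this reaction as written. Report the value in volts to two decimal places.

The Mn³⁺/Mn²⁺ couple has the higher reduction potential, so it is the cathode; Cr³⁺/Cr²⁺ is oxidised at the anode.
E°cell = E°(cathode) − E°(anode) = (+1.50) − (-0.43) = +1.93 V.
Since E°cell > 0, the reaction is spontaneous under standard conditions.

+1.93 V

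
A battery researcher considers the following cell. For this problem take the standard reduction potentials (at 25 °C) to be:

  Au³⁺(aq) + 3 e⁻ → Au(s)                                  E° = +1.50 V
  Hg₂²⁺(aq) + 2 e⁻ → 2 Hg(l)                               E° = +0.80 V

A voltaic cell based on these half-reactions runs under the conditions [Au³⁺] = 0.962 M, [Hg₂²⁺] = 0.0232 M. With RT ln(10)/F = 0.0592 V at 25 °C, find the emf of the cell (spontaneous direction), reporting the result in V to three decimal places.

+0.748 V

Au³⁺/Au is the cathode (higher E°), Hg₂²⁺/Hg the anode: E°cell = +1.50 − (+0.80) = +0.70 V, n = 6.
Overall: 2 Au³⁺(aq) + 6 Hg(l) → 2 Au(s) + 3 Hg₂²⁺(aq)
Q = [Hg₂²⁺]^3 / ([Au³⁺]^2); log Q = -4.870.
E = E° − (0.0592/n) log Q = +0.70 − (0.0592/6)(-4.870) = +0.748 V.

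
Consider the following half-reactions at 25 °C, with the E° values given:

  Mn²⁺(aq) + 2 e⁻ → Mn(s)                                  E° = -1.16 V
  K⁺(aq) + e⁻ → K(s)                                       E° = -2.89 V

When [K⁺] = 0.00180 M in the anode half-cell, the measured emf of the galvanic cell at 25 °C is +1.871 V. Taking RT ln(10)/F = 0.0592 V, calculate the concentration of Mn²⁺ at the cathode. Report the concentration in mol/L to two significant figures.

Mn²⁺/Mn is the cathode, K⁺/K the anode: E°cell = +1.73 V, n = 2.
Overall reaction: Mn²⁺(aq) + 2 K(s) → Mn(s) + 2 K⁺(aq); Q = [K⁺]^2/[Mn²⁺]^1.
From E = E° − (0.0592/n) log Q: log Q = (E° − E)·n/0.0592 = (+1.73 − (+1.871))·2/0.0592 = -4.7635.
So 1·log[Mn²⁺] = 2·log(0.0018) − log Q = -5.4895 − (-4.7635) = -0.7260; [Mn²⁺] = 10^(-0.7260) ≈ 0.19 M.

0.19 M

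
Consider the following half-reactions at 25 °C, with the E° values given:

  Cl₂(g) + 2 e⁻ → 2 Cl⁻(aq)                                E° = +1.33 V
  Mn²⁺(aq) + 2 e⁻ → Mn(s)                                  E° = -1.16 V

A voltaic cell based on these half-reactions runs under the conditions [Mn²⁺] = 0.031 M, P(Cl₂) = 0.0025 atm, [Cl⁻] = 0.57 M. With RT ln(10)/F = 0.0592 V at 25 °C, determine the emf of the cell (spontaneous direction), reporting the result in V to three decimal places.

Cl₂/Cl⁻ is the cathode (higher E°), Mn²⁺/Mn the anode: E°cell = +1.33 − (-1.16) = +2.49 V, n = 2.
Overall: Cl₂(g) + Mn(s) → 2 Cl⁻(aq) + Mn²⁺(aq)
Q = [Cl⁻]^2·[Mn²⁺] / (P(Cl₂)); log Q = 0.605.
E = E° − (0.0592/n) log Q = +2.49 − (0.0592/2)(0.605) = +2.472 V.

+2.472 V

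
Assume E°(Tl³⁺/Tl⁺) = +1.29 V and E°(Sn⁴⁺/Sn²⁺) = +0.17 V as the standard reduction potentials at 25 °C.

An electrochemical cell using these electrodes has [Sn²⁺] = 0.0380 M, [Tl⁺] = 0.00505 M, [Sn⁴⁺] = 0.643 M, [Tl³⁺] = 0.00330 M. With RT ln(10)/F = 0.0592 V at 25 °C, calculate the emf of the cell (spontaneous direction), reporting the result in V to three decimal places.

+1.078 V

Tl³⁺/Tl⁺ is the cathode (higher E°), Sn⁴⁺/Sn²⁺ the anode: E°cell = +1.29 − (+0.17) = +1.12 V, n = 2.
Overall: Tl³⁺(aq) + Sn²⁺(aq) → Tl⁺(aq) + Sn⁴⁺(aq)
Q = [Tl⁺]·[Sn⁴⁺] / ([Tl³⁺]·[Sn²⁺]); log Q = 1.413.
E = E° − (0.0592/n) log Q = +1.12 − (0.0592/2)(1.413) = +1.078 V.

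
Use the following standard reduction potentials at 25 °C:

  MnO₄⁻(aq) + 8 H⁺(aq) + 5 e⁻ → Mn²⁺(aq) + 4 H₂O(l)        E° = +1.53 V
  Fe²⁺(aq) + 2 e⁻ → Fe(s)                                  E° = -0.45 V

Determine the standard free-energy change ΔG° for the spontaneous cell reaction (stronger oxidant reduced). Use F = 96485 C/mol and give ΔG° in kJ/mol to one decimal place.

MnO₄⁻/Mn²⁺ (E° = +1.53 V) is the cathode; Fe²⁺/Fe (E° = -0.45 V) is the anode, so E°cell = +1.98 V.
Balancing electrons gives n = 10 (lcm of 5 and 2).
ΔG° = −nFE° = −(10)(96485)(+1.98) = -1,910,403 J = -1910.4 kJ/mol.

-1910.4 kJ/mol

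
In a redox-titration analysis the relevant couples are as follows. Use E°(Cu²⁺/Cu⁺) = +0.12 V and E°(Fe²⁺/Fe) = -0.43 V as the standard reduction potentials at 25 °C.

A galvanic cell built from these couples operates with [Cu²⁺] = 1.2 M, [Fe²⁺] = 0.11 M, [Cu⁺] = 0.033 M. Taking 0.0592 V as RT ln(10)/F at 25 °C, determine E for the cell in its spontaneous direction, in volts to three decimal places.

+0.671 V

Cu²⁺/Cu⁺ is the cathode (higher E°), Fe²⁺/Fe the anode: E°cell = +0.12 − (-0.43) = +0.55 V, n = 2.
Overall: 2 Cu²⁺(aq) + Fe(s) → 2 Cu⁺(aq) + Fe²⁺(aq)
Q = [Cu⁺]^2·[Fe²⁺] / ([Cu²⁺]^2); log Q = -4.080.
E = E° − (0.0592/n) log Q = +0.55 − (0.0592/2)(-4.080) = +0.671 V.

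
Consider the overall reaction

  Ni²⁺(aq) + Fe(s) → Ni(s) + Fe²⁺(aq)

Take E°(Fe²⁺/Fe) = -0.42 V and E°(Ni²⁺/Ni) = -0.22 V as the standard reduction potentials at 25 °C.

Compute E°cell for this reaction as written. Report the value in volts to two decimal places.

The Ni²⁺/Ni couple has the higher reduction potential, so it is the cathode; Fe²⁺/Fe is oxidised at the anode.
E°cell = E°(cathode) − E°(anode) = (-0.22) − (-0.42) = +0.20 V.

+0.20 V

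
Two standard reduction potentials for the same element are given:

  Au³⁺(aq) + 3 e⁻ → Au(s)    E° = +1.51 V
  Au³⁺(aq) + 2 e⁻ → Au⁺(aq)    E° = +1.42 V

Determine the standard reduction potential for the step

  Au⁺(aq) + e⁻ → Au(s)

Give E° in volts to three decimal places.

+1.690 V

Sequential free energies add, so n₃E°₃ = n₁E°₁ + n₂E°₂.
With n₃ = 3, and the known step contributing 2×(+1.42) V, the unknown satisfies 1·E° = 3×(+1.51) − 2×(+1.42) = +1.690.
E° = +1.690 / 1 = +1.690 V.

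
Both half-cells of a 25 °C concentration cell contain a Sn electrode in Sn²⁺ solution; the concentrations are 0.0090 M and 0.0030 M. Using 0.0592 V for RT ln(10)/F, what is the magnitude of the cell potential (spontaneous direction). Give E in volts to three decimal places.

+0.014 V

For a concentration cell E°cell = 0. The 0.0090 M side is the cathode (reduction is favoured where [Sn²⁺] is higher).
With n = 2, E = −(0.0592/2) log([Sn²⁺]ₐₙ/[Sn²⁺]꜀ₐₜ) = −(0.0592/2) log(0.003/0.009) = −(0.0592/2)(-0.477) = +0.014 V.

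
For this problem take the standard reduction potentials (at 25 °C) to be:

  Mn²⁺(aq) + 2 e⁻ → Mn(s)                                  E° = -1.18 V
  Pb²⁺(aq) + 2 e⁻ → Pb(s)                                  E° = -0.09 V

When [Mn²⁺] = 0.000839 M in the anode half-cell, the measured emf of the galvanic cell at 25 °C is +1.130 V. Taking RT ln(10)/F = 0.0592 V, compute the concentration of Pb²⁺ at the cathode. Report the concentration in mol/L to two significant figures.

Pb²⁺/Pb is the cathode, Mn²⁺/Mn the anode: E°cell = +1.09 V, n = 2.
Overall reaction: Pb²⁺(aq) + Mn(s) → Pb(s) + Mn²⁺(aq); Q = [Mn²⁺]^1/[Pb²⁺]^1.
From E = E° − (0.0592/n) log Q: log Q = (E° − E)·n/0.0592 = (+1.09 − (+1.130))·2/0.0592 = -1.3514.
So 1·log[Pb²⁺] = 1·log(0.000839) − log Q = -3.0762 − (-1.3514) = -1.7248; [Pb²⁺] = 10^(-1.7248) ≈ 0.019 M.

0.019 M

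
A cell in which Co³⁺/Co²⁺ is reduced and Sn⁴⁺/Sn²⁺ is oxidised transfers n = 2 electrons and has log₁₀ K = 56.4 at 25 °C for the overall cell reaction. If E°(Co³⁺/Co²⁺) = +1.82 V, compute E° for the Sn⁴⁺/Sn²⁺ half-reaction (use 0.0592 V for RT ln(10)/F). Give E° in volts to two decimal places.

E°cell = (0.0592/n)·log K = (0.0592/2)(56.4) = +1.669 V.
Since Co³⁺/Co²⁺ is the cathode and Sn⁴⁺/Sn²⁺ the anode, E°cell = E°(Co³⁺/Co²⁺) − E°(Sn⁴⁺/Sn²⁺).
So E°(Sn⁴⁺/Sn²⁺) = E°(Co³⁺/Co²⁺) − E°cell = (+1.82) − (+1.669) = +0.15 V.

+0.15 V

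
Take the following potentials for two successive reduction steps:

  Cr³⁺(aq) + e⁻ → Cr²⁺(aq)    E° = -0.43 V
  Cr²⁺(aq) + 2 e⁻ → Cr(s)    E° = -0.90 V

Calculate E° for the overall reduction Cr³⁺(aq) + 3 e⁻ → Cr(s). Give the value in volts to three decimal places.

Adding the free-energy changes (−nFE°) of the two steps gives −n₃FE°₃ = −n₁FE°₁ − n₂FE°₂.
E°₃ = (1×-0.43 + 2×-0.90) / 3 = (-2.230) / 3 = -0.743 V.

-0.743 V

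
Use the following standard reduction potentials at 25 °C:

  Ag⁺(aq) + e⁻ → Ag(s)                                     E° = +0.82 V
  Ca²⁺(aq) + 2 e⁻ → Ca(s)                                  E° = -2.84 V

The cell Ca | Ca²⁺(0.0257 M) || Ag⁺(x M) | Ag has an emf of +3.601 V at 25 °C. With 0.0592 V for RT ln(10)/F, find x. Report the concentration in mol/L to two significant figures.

0.016 M

Ag⁺/Ag is the cathode, Ca²⁺/Ca the anode: E°cell = +3.66 V, n = 2.
Overall reaction: 2 Ag⁺(aq) + Ca(s) → 2 Ag(s) + Ca²⁺(aq); Q = [Ca²⁺]^1/[Ag⁺]^2.
From E = E° − (0.0592/n) log Q: log Q = (E° − E)·n/0.0592 = (+3.66 − (+3.601))·2/0.0592 = 1.9932.
So 2·log[Ag⁺] = 1·log(0.0257) − log Q = -1.5901 − (1.9932) = -3.5833; log[Ag⁺] = -3.5833 / 2 = -1.7916; [Ag⁺] = 10^(-1.7916) ≈ 0.016 M.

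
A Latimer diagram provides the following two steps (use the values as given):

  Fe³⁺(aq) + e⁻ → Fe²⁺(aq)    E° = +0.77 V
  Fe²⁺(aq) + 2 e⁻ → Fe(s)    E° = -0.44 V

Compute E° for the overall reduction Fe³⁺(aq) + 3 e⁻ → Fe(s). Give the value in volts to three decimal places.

-0.037 V

Since ΔG° = −nFE° is additive over sequential reductions, n₃E°₃ = n₁E°₁ + n₂E°₂.
E°₃ = (1×+0.77 + 2×-0.44) / 3 = (-0.110) / 3 = -0.037 V.
Simply averaging or adding the two E° values would be wrong; the electron-weighted sum is required.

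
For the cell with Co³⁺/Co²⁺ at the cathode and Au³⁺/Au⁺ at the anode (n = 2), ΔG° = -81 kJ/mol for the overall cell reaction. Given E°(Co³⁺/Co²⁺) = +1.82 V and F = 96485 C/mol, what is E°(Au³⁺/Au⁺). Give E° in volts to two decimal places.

E°cell = −ΔG°/(nF) = −(-81×10³)/((2)(96485)) = +0.420 V.
Since Co³⁺/Co²⁺ is the cathode and Au³⁺/Au⁺ the anode, E°cell = E°(Co³⁺/Co²⁺) − E°(Au³⁺/Au⁺).
So E°(Au³⁺/Au⁺) = E°(Co³⁺/Co²⁺) − E°cell = (+1.82) − (+0.420) = +1.40 V.

+1.40 V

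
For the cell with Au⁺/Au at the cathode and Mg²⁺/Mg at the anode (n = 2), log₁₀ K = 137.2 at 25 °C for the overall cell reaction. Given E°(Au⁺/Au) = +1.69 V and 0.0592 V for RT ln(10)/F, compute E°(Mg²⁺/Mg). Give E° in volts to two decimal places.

-2.37 V

E°cell = (0.0592/n)·log K = (0.0592/2)(137.2) = +4.061 V.
Since Au⁺/Au is the cathode and Mg²⁺/Mg the anode, E°cell = E°(Au⁺/Au) − E°(Mg²⁺/Mg).
So E°(Mg²⁺/Mg) = E°(Au⁺/Au) − E°cell = (+1.69) − (+4.061) = -2.37 V.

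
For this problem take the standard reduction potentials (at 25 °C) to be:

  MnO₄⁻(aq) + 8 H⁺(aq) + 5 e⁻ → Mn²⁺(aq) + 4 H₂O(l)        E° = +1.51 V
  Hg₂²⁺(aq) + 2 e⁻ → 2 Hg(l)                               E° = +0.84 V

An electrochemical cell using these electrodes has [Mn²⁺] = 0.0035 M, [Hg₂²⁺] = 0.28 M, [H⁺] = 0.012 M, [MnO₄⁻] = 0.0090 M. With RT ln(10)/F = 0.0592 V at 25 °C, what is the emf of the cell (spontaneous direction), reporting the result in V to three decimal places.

MnO₄⁻/Mn²⁺ is the cathode (higher E°), Hg₂²⁺/Hg the anode: E°cell = +1.51 − (+0.84) = +0.67 V, n = 10.
Overall: 2 MnO₄⁻(aq) + 16 H⁺(aq) + 10 Hg(l) → 2 Mn²⁺(aq) + 8 H₂O(l) + 5 Hg₂²⁺(aq)
Q = [Mn²⁺]^2·[Hg₂²⁺]^5 / ([MnO₄⁻]^2·[H⁺]^16); log Q = 27.149.
E = E° − (0.0592/n) log Q = +0.67 − (0.0592/10)(27.149) = +0.509 V.

+0.509 V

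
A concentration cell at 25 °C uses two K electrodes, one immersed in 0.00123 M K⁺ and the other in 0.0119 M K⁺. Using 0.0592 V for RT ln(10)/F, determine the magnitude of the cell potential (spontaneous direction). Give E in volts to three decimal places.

For a concentration cell E°cell = 0. The 0.0119 M side is the cathode (reduction is favoured where [K⁺] is higher).
With n = 1, E = −(0.0592/1) log([K⁺]ₐₙ/[K⁺]꜀ₐₜ) = −(0.0592/1) log(0.00123/0.0119) = −(0.0592/1)(-0.986) = +0.058 V.

+0.058 V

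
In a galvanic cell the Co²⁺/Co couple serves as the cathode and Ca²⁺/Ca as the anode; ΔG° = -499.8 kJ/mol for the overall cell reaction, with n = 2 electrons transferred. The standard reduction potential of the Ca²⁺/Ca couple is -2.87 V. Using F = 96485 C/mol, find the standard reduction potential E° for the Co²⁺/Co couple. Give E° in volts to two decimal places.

-0.28 V

E°cell = −ΔG°/(nF) = −(-499.8×10³)/((2)(96485)) = +2.590 V.
Since Co²⁺/Co is the cathode and Ca²⁺/Ca the anode, E°cell = E°(Co²⁺/Co) − E°(Ca²⁺/Ca).
So E°(Co²⁺/Co) = E°cell + E°(Ca²⁺/Ca) = +2.590 + (-2.87) = -0.28 V.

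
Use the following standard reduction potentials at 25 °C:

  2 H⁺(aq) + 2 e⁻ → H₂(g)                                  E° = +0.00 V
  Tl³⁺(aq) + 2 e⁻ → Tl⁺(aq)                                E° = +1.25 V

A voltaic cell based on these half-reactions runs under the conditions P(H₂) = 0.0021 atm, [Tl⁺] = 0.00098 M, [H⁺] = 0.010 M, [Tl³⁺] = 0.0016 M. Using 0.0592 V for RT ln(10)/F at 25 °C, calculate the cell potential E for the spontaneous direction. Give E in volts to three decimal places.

Tl³⁺/Tl⁺ is the cathode (higher E°), H⁺/H₂ the anode: E°cell = +1.25 − (+0.00) = +1.25 V, n = 2.
Overall: Tl³⁺(aq) + H₂(g) → Tl⁺(aq) + 2 H⁺(aq)
Q = [Tl⁺]·[H⁺]^2 / ([Tl³⁺]·P(H₂)); log Q = -1.535.
E = E° − (0.0592/n) log Q = +1.25 − (0.0592/2)(-1.535) = +1.295 V.

+1.295 V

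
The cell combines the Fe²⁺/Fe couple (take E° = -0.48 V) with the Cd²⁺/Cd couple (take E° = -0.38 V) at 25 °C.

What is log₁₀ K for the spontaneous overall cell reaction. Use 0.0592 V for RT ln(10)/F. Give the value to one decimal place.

3.4

Cathode: Cd²⁺/Cd; anode: Fe²⁺/Fe. E°cell = +0.10 V, n = 2.
log K = nE°cell / 0.0592 = (2)(+0.10) / 0.0592 = 3.4.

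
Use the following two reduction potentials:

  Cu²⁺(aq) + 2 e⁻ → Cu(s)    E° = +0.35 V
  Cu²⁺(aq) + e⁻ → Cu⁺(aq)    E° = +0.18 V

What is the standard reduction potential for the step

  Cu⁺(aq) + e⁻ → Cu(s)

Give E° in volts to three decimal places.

+0.520 V

Sequential free energies add, so n₃E°₃ = n₁E°₁ + n₂E°₂.
With n₃ = 2, and the known step contributing 1×(+0.18) V, the unknown satisfies 1·E° = 2×(+0.35) − 1×(+0.18) = +0.520.
E° = +0.520 / 1 = +0.520 V.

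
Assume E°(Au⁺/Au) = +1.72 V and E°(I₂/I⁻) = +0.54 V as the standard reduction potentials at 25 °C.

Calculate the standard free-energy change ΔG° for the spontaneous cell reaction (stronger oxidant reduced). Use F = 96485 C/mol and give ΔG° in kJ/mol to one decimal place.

-227.7 kJ/mol

Au⁺/Au (E° = +1.72 V) is the cathode; I₂/I⁻ (E° = +0.54 V) is the anode, so E°cell = +1.18 V.
Balancing electrons gives n = 2 (lcm of 1 and 2).
ΔG° = −nFE° = −(2)(96485)(+1.18) = -227,705 J = -227.7 kJ/mol.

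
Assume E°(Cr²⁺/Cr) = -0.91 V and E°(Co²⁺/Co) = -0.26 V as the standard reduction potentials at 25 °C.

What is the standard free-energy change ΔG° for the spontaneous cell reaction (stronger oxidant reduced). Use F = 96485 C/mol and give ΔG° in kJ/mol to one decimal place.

-125.4 kJ/mol

Co²⁺/Co (E° = -0.26 V) is the cathode; Cr²⁺/Cr (E° = -0.91 V) is the anode, so E°cell = +0.65 V.
Balancing electrons gives n = 2 (lcm of 2 and 2).
ΔG° = −nFE° = −(2)(96485)(+0.65) = -125,430 J = -125.4 kJ/mol.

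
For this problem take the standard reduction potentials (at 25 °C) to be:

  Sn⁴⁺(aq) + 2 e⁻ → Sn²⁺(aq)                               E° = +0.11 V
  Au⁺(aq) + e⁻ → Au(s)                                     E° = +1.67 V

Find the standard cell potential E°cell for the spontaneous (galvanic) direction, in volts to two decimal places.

+1.56 V

The Au⁺/Au couple has the higher reduction potential, so it is the cathode; Sn⁴⁺/Sn²⁺ is oxidised at the anode.
E°cell = E°(cathode) − E°(anode) = (+1.67) − (+0.11) = +1.56 V.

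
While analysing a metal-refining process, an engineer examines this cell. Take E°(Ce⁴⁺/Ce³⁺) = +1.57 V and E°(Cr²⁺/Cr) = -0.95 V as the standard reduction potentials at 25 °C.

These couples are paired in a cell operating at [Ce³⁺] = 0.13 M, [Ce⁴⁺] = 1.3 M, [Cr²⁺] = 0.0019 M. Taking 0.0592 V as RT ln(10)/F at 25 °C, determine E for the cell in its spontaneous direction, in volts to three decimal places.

Ce⁴⁺/Ce³⁺ is the cathode (higher E°), Cr²⁺/Cr the anode: E°cell = +1.57 − (-0.95) = +2.52 V, n = 2.
Overall: 2 Ce⁴⁺(aq) + Cr(s) → 2 Ce³⁺(aq) + Cr²⁺(aq)
Q = [Ce³⁺]^2·[Cr²⁺] / ([Ce⁴⁺]^2); log Q = -4.721.
E = E° − (0.0592/n) log Q = +2.52 − (0.0592/2)(-4.721) = +2.660 V.

+2.660 V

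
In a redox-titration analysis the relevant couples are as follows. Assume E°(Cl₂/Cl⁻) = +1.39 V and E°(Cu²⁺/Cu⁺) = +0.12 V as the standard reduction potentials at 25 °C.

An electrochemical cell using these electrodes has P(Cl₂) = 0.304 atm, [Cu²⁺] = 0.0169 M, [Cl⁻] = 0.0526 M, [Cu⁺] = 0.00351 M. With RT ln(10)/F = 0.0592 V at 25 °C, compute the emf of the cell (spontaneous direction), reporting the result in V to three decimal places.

+1.290 V

Cl₂/Cl⁻ is the cathode (higher E°), Cu²⁺/Cu⁺ the anode: E°cell = +1.39 − (+0.12) = +1.27 V, n = 2.
Overall: Cl₂(g) + 2 Cu⁺(aq) → 2 Cl⁻(aq) + 2 Cu²⁺(aq)
Q = [Cl⁻]^2·[Cu²⁺]^2 / (P(Cl₂)·[Cu⁺]^2); log Q = -0.676.
E = E° − (0.0592/n) log Q = +1.27 − (0.0592/2)(-0.676) = +1.290 V.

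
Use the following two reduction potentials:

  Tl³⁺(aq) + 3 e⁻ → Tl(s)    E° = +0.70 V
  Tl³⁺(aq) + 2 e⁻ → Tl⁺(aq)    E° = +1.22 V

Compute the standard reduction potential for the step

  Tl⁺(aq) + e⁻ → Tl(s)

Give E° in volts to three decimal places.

-0.340 V

Sequential free energies add, so n₃E°₃ = n₁E°₁ + n₂E°₂.
With n₃ = 3, and the known step contributing 2×(+1.22) V, the unknown satisfies 1·E° = 3×(+0.70) − 2×(+1.22) = -0.340.
E° = -0.340 / 1 = -0.340 V.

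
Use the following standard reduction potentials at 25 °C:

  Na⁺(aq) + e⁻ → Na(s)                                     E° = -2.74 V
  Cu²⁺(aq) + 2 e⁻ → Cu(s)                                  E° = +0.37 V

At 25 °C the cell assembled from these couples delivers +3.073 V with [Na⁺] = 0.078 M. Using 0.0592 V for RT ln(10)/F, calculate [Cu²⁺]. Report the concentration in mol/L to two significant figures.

0.00034 M

Cu²⁺/Cu is the cathode, Na⁺/Na the anode: E°cell = +3.11 V, n = 2.
Overall reaction: Cu²⁺(aq) + 2 Na(s) → Cu(s) + 2 Na⁺(aq); Q = [Na⁺]^2/[Cu²⁺]^1.
From E = E° − (0.0592/n) log Q: log Q = (E° − E)·n/0.0592 = (+3.11 − (+3.073))·2/0.0592 = 1.2500.
So 1·log[Cu²⁺] = 2·log(0.078) − log Q = -2.2158 − (1.2500) = -3.4658; [Cu²⁺] = 10^(-3.4658) ≈ 0.00034 M.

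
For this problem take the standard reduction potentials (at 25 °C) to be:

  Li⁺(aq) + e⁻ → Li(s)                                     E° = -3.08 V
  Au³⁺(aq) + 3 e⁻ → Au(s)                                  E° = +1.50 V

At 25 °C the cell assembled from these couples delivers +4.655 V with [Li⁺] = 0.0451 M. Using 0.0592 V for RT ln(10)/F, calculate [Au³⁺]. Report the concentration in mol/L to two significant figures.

0.58 M

Au³⁺/Au is the cathode, Li⁺/Li the anode: E°cell = +4.58 V, n = 3.
Overall reaction: Au³⁺(aq) + 3 Li(s) → Au(s) + 3 Li⁺(aq); Q = [Li⁺]^3/[Au³⁺]^1.
From E = E° − (0.0592/n) log Q: log Q = (E° − E)·n/0.0592 = (+4.58 − (+4.655))·3/0.0592 = -3.8007.
So 1·log[Au³⁺] = 3·log(0.0451) − log Q = -4.0375 − (-3.8007) = -0.2368; [Au³⁺] = 10^(-0.2368) ≈ 0.58 M.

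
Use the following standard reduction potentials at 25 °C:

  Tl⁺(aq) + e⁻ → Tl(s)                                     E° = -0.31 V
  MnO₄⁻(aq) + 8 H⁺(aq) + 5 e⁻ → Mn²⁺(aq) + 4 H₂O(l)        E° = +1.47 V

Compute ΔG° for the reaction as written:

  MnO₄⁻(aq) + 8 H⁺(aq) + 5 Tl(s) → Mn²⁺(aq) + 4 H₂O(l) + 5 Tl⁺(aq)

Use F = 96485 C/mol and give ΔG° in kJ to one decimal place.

-858.7 kJ

As written, MnO₄⁻/Mn²⁺ is reduced (cathode) and Tl⁺/Tl is oxidised (anode), so E°cell = (+1.47) − (-0.31) = +1.78 V.
Balancing electrons gives n = 5.
ΔG° = −nFE° = −(5)(96485)(+1.78) = -858,716 J = -858.7 kJ.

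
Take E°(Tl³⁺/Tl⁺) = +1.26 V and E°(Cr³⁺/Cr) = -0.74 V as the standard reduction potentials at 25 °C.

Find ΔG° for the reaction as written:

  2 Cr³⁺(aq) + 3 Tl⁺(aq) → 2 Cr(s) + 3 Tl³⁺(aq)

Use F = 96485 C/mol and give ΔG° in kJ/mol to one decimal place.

+1157.8 kJ/mol

As written, Cr³⁺/Cr is reduced (cathode) and Tl³⁺/Tl⁺ is oxidised (anode), so E°cell = (-0.74) − (+1.26) = -2.00 V.
Balancing electrons gives n = 6.
ΔG° = −nFE° = −(6)(96485)(-2.00) = 1,157,820 J = +1157.8 kJ/mol.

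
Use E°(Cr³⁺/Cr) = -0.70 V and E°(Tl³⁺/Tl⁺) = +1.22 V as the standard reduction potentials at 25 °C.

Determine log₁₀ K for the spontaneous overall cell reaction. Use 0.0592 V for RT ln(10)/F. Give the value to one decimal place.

Cathode: Tl³⁺/Tl⁺; anode: Cr³⁺/Cr. E°cell = +1.92 V, n = 6.
log K = nE°cell / 0.0592 = (6)(+1.92) / 0.0592 = 194.6.

194.6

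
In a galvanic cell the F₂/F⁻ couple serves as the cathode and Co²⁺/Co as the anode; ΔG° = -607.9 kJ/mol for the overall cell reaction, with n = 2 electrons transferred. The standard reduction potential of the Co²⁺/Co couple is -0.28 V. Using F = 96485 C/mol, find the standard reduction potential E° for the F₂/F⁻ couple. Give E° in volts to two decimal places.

E°cell = −ΔG°/(nF) = −(-607.9×10³)/((2)(96485)) = +3.150 V.
Since F₂/F⁻ is the cathode and Co²⁺/Co the anode, E°cell = E°(F₂/F⁻) − E°(Co²⁺/Co).
So E°(F₂/F⁻) = E°cell + E°(Co²⁺/Co) = +3.150 + (-0.28) = +2.87 V.

+2.87 V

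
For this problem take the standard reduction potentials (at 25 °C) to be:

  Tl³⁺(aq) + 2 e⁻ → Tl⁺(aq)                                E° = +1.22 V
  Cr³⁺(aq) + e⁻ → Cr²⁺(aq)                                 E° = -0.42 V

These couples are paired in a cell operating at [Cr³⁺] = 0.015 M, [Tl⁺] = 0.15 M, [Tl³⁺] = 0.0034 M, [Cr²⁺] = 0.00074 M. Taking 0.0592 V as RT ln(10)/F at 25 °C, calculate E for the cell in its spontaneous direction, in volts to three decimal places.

+1.514 V

Tl³⁺/Tl⁺ is the cathode (higher E°), Cr³⁺/Cr²⁺ the anode: E°cell = +1.22 − (-0.42) = +1.64 V, n = 2.
Overall: Tl³⁺(aq) + 2 Cr²⁺(aq) → Tl⁺(aq) + 2 Cr³⁺(aq)
Q = [Tl⁺]·[Cr³⁺]^2 / ([Tl³⁺]·[Cr²⁺]^2); log Q = 4.258.
E = E° − (0.0592/n) log Q = +1.64 − (0.0592/2)(4.258) = +1.514 V.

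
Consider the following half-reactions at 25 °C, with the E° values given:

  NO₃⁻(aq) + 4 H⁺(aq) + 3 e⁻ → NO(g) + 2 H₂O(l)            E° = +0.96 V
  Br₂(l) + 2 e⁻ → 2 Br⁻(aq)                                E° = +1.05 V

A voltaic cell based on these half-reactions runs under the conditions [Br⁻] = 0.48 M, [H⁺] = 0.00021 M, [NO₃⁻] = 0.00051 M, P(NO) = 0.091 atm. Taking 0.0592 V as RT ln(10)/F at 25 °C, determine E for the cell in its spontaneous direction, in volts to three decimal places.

Br₂/Br⁻ is the cathode (higher E°), NO₃⁻/NO the anode: E°cell = +1.05 − (+0.96) = +0.09 V, n = 6.
Overall: 3 Br₂(l) + 2 NO(g) + 4 H₂O(l) → 6 Br⁻(aq) + 2 NO₃⁻(aq) + 8 H⁺(aq)
Q = [Br⁻]^6·[NO₃⁻]^2·[H⁺]^8 / (P(NO)^2); log Q = -35.838.
E = E° − (0.0592/n) log Q = +0.09 − (0.0592/6)(-35.838) = +0.444 V.

+0.444 V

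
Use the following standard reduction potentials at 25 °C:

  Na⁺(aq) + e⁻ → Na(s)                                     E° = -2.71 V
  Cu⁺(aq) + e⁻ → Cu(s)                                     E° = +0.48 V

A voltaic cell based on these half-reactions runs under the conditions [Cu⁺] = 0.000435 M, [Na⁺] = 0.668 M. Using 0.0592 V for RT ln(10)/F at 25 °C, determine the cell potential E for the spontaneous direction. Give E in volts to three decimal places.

+3.001 V

Cu⁺/Cu is the cathode (higher E°), Na⁺/Na the anode: E°cell = +0.48 − (-2.71) = +3.19 V, n = 1.
Overall: Cu⁺(aq) + Na(s) → Cu(s) + Na⁺(aq)
Q = [Na⁺] / ([Cu⁺]); log Q = 3.186.
E = E° − (0.0592/n) log Q = +3.19 − (0.0592/1)(3.186) = +3.001 V.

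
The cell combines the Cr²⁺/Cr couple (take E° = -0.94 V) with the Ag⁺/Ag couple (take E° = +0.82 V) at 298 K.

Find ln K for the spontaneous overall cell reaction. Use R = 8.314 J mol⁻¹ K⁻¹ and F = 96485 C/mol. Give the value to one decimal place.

Cathode: Ag⁺/Ag; anode: Cr²⁺/Cr. E°cell = (+0.82) − (-0.94) = +1.76 V, with n = 2.
ΔG° = −nFE° = −RT ln K, so ln K = nFE°/(RT) = (2)(96485)(+1.76) / ((8.314)(298)) = 137.081.

137.1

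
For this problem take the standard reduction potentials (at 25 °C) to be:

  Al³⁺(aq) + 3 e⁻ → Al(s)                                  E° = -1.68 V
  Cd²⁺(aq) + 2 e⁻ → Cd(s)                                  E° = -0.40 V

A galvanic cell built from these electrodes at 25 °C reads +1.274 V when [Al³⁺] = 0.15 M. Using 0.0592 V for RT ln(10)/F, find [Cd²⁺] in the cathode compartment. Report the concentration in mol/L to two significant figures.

Cd²⁺/Cd is the cathode, Al³⁺/Al the anode: E°cell = +1.28 V, n = 6.
Overall reaction: 3 Cd²⁺(aq) + 2 Al(s) → 3 Cd(s) + 2 Al³⁺(aq); Q = [Al³⁺]^2/[Cd²⁺]^3.
From E = E° − (0.0592/n) log Q: log Q = (E° − E)·n/0.0592 = (+1.28 − (+1.274))·6/0.0592 = 0.6081.
So 3·log[Cd²⁺] = 2·log(0.15) − log Q = -1.6478 − (0.6081) = -2.2559; log[Cd²⁺] = -2.2559 / 3 = -0.7520; [Cd²⁺] = 10^(-0.7520) ≈ 0.18 M.

0.18 M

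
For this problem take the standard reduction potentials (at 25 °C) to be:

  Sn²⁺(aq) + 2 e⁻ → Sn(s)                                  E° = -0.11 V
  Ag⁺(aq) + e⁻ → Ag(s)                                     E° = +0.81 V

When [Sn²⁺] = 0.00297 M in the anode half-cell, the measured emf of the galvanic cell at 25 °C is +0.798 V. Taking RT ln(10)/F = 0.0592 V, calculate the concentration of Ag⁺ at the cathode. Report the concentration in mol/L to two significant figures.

0.00047 M

Ag⁺/Ag is the cathode, Sn²⁺/Sn the anode: E°cell = +0.92 V, n = 2.
Overall reaction: 2 Ag⁺(aq) + Sn(s) → 2 Ag(s) + Sn²⁺(aq); Q = [Sn²⁺]^1/[Ag⁺]^2.
From E = E° − (0.0592/n) log Q: log Q = (E° − E)·n/0.0592 = (+0.92 − (+0.798))·2/0.0592 = 4.1216.
So 2·log[Ag⁺] = 1·log(0.00297) − log Q = -2.5272 − (4.1216) = -6.6488; log[Ag⁺] = -6.6488 / 2 = -3.3244; [Ag⁺] = 10^(-3.3244) ≈ 0.00047 M.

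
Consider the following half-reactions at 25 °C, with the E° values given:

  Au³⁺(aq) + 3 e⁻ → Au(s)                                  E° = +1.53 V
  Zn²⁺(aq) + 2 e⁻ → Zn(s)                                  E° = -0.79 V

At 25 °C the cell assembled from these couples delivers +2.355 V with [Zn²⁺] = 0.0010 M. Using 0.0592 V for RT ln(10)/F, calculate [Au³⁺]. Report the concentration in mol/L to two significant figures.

Au³⁺/Au is the cathode, Zn²⁺/Zn the anode: E°cell = +2.32 V, n = 6.
Overall reaction: 2 Au³⁺(aq) + 3 Zn(s) → 2 Au(s) + 3 Zn²⁺(aq); Q = [Zn²⁺]^3/[Au³⁺]^2.
From E = E° − (0.0592/n) log Q: log Q = (E° − E)·n/0.0592 = (+2.32 − (+2.355))·6/0.0592 = -3.5473.
So 2·log[Au³⁺] = 3·log(0.001) − log Q = -9.0000 − (-3.5473) = -5.4527; log[Au³⁺] = -5.4527 / 2 = -2.7264; [Au³⁺] = 10^(-2.7264) ≈ 0.0019 M.

0.0019 M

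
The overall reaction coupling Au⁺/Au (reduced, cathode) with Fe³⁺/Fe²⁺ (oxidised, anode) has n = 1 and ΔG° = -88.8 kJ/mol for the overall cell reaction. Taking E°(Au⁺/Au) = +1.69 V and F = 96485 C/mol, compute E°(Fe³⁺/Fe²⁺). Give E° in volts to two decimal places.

E°cell = −ΔG°/(nF) = −(-88.8×10³)/((1)(96485)) = +0.920 V.
Since Au⁺/Au is the cathode and Fe³⁺/Fe²⁺ the anode, E°cell = E°(Au⁺/Au) − E°(Fe³⁺/Fe²⁺).
So E°(Fe³⁺/Fe²⁺) = E°(Au⁺/Au) − E°cell = (+1.69) − (+0.920) = +0.77 V.

+0.77 V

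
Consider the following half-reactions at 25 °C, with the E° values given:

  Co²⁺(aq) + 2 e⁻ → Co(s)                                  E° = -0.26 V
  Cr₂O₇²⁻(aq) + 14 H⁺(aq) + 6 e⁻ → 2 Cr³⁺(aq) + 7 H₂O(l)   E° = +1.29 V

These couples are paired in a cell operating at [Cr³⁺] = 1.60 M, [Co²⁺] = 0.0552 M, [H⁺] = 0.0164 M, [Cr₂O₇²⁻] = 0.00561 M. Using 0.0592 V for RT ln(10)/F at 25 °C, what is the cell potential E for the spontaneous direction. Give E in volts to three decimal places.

+1.314 V

Cr₂O₇²⁻/Cr³⁺ is the cathode (higher E°), Co²⁺/Co the anode: E°cell = +1.29 − (-0.26) = +1.55 V, n = 6.
Overall: Cr₂O₇²⁻(aq) + 14 H⁺(aq) + 3 Co(s) → 2 Cr³⁺(aq) + 7 H₂O(l) + 3 Co²⁺(aq)
Q = [Cr³⁺]^2·[Co²⁺]^3 / ([Cr₂O₇²⁻]·[H⁺]^14); log Q = 23.877.
E = E° − (0.0592/n) log Q = +1.55 − (0.0592/6)(23.877) = +1.314 V.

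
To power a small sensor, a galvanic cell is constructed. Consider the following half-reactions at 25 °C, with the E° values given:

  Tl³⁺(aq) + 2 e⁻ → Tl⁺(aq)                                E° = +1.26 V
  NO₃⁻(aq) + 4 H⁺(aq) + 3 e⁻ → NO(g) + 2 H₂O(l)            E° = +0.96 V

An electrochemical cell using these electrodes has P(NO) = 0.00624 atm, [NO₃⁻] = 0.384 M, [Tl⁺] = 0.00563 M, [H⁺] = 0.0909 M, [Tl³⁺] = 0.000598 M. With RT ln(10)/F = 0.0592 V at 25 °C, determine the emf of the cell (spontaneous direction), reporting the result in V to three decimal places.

+0.318 V

Tl³⁺/Tl⁺ is the cathode (higher E°), NO₃⁻/NO the anode: E°cell = +1.26 − (+0.96) = +0.30 V, n = 6.
Overall: 3 Tl³⁺(aq) + 2 NO(g) + 4 H₂O(l) → 3 Tl⁺(aq) + 2 NO₃⁻(aq) + 8 H⁺(aq)
Q = [Tl⁺]^3·[NO₃⁻]^2·[H⁺]^8 / ([Tl³⁺]^3·P(NO)^2); log Q = -1.832.
E = E° − (0.0592/n) log Q = +0.30 − (0.0592/6)(-1.832) = +0.318 V.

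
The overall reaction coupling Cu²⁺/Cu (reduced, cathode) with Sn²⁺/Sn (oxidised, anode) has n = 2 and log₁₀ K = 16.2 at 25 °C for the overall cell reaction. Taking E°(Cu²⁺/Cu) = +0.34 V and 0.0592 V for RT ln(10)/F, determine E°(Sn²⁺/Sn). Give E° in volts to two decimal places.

E°cell = (0.0592/n)·log K = (0.0592/2)(16.2) = +0.480 V.
Since Cu²⁺/Cu is the cathode and Sn²⁺/Sn the anode, E°cell = E°(Cu²⁺/Cu) − E°(Sn²⁺/Sn).
So E°(Sn²⁺/Sn) = E°(Cu²⁺/Cu) − E°cell = (+0.34) − (+0.480) = -0.14 V.

-0.14 V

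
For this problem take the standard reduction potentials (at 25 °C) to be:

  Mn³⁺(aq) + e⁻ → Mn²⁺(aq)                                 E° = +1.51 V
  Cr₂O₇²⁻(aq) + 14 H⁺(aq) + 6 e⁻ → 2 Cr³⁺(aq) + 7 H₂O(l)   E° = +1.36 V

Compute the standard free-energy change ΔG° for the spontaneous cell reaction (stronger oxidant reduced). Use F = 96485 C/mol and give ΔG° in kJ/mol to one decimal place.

-86.8 kJ/mol

Mn³⁺/Mn²⁺ (E° = +1.51 V) is the cathode; Cr₂O₇²⁻/Cr³⁺ (E° = +1.36 V) is the anode, so E°cell = +0.15 V.
Balancing electrons gives n = 6 (lcm of 1 and 6).
ΔG° = −nFE° = −(6)(96485)(+0.15) = -86,836 J = -86.8 kJ/mol.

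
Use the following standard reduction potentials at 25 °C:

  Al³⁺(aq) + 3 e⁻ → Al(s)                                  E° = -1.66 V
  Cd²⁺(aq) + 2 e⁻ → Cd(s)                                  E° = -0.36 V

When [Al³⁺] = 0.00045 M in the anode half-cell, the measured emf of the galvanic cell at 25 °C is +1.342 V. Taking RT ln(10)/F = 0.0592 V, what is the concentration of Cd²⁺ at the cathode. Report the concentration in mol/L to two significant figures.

Cd²⁺/Cd is the cathode, Al³⁺/Al the anode: E°cell = +1.30 V, n = 6.
Overall reaction: 3 Cd²⁺(aq) + 2 Al(s) → 3 Cd(s) + 2 Al³⁺(aq); Q = [Al³⁺]^2/[Cd²⁺]^3.
From E = E° − (0.0592/n) log Q: log Q = (E° − E)·n/0.0592 = (+1.30 − (+1.342))·6/0.0592 = -4.2568.
So 3·log[Cd²⁺] = 2·log(0.00045) − log Q = -6.6936 − (-4.2568) = -2.4368; log[Cd²⁺] = -2.4368 / 3 = -0.8123; [Cd²⁺] = 10^(-0.8123) ≈ 0.15 M.

0.15 M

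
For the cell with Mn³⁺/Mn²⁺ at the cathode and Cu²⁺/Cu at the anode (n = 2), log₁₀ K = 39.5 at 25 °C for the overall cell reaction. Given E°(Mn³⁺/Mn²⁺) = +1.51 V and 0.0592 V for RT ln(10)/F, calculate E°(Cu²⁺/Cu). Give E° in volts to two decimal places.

E°cell = (0.0592/n)·log K = (0.0592/2)(39.5) = +1.169 V.
Since Mn³⁺/Mn²⁺ is the cathode and Cu²⁺/Cu the anode, E°cell = E°(Mn³⁺/Mn²⁺) − E°(Cu²⁺/Cu).
So E°(Cu²⁺/Cu) = E°(Mn³⁺/Mn²⁺) − E°cell = (+1.51) − (+1.169) = +0.34 V.

+0.34 V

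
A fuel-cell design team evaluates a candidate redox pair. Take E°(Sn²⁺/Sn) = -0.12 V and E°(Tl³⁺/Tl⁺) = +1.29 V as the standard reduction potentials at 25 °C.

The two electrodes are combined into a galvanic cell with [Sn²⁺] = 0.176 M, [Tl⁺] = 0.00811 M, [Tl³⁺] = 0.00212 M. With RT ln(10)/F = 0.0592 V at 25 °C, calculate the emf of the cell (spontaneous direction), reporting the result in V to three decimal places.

Tl³⁺/Tl⁺ is the cathode (higher E°), Sn²⁺/Sn the anode: E°cell = +1.29 − (-0.12) = +1.41 V, n = 2.
Overall: Tl³⁺(aq) + Sn(s) → Tl⁺(aq) + Sn²⁺(aq)
Q = [Tl⁺]·[Sn²⁺] / ([Tl³⁺]); log Q = -0.172.
E = E° − (0.0592/n) log Q = +1.41 − (0.0592/2)(-0.172) = +1.415 V.

+1.415 V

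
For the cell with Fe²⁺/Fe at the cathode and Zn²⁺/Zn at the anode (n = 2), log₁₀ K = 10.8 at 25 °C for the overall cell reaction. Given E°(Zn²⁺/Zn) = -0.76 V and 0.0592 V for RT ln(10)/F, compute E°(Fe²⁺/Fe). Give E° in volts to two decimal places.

E°cell = (0.0592/n)·log K = (0.0592/2)(10.8) = +0.320 V.
Since Fe²⁺/Fe is the cathode and Zn²⁺/Zn the anode, E°cell = E°(Fe²⁺/Fe) − E°(Zn²⁺/Zn).
So E°(Fe²⁺/Fe) = E°cell + E°(Zn²⁺/Zn) = +0.320 + (-0.76) = -0.44 V.

-0.44 V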